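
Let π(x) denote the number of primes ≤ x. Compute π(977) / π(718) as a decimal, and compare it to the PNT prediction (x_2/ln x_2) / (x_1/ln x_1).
π(977)/π(718) = 165/127 ≈ 1.2992;  PNT prediction ≈ 1.2998.

π(718) = 127 and π(977) = 165, so π(977)/π(718) ≈ 1.2992. The PNT-predicted ratio is (977/ln(977)) / (718/ln(718)) ≈ 1.2998. The two agree to within a few percent, as expected.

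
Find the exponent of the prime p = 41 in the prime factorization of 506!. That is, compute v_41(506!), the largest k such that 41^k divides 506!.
v_41(506!) = 12

Legendre's formula: v_p(n!) = Σ_{k ≥ 1} ⌊n / p^k⌋. For p = 41, n = 506, the terms are:
  ⌊506/41^1⌋ = ⌊506/41⌋ = 12
(the next term ⌊506/41^2⌋ = 0, terminating the sum). Summing: v_41(506!) = 12 = 12.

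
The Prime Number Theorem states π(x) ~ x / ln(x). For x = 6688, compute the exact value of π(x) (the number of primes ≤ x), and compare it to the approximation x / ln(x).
π(6688) = 861;  x/ln(x) ≈ 759.30;  relative error ≈ 11.81%.

Directly count primes up to 6688: π(6688) = 861. The PNT approximation gives 6688/ln(6688) ≈ 6688/8.80807 ≈ 759.30. Relative error (π(x) − x/ln(x)) / π(x) ≈ 11.81%; the approximation is known to undercount slightly (Li(x) is a better estimate).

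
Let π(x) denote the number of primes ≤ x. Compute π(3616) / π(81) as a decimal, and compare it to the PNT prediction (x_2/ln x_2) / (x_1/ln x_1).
π(3616)/π(81) = 505/22 ≈ 22.9545;  PNT prediction ≈ 23.9441.

π(81) = 22 and π(3616) = 505, so π(3616)/π(81) ≈ 22.9545. The PNT-predicted ratio is (3616/ln(3616)) / (81/ln(81)) ≈ 23.9441. The two agree to within a few percent, as expected.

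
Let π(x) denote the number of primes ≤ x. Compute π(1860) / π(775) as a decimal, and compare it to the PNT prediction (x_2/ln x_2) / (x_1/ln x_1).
π(1860)/π(775) = 283/137 ≈ 2.0657;  PNT prediction ≈ 2.1209.

π(775) = 137 and π(1860) = 283, so π(1860)/π(775) ≈ 2.0657. The PNT-predicted ratio is (1860/ln(1860)) / (775/ln(775)) ≈ 2.1209. The two agree to within a few percent, as expected.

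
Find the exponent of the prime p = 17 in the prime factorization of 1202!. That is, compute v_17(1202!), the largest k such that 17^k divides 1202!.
v_17(1202!) = 74

Legendre's formula: v_p(n!) = Σ_{k ≥ 1} ⌊n / p^k⌋. For p = 17, n = 1202, the terms are:
  ⌊1202/17^1⌋ = ⌊1202/17⌋ = 70
  ⌊1202/17^2⌋ = ⌊1202/289⌋ = 4
(the next term ⌊1202/17^3⌋ = 0, terminating the sum). Summing: v_17(1202!) = 70 + 4 = 74.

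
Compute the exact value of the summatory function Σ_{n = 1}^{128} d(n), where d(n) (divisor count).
Σ_{n ≤ 128} d(n) = 645

Compute d(n) for each 1 ≤ n ≤ 128: d(1) = 1, d(2) = 2, d(3) = 2, d(4) = 3, d(5) = 2, d(6) = 4, d(7) = 2, d(8) = 4, d(9) = 3, d(10) = 4, d(11) = 2, d(12) = 6, d(13) = 2, d(14) = 4, d(15) = 4, d(16) = 5, d(17) = 2, d(18) = 6, d(19) = 2, d(20) = 6, d(21) = 4, d(22) = 4, d(23) = 2, d(24) = 8, d(25) = 3, d(26) = 4, d(27) = 4, d(28) = 6, d(29) = 2, d(30) = 8, d(31) = 2, d(32) = 6, d(33) = 4, d(34) = 4, d(35) = 4, d(36) = 9, d(37) = 2, d(38) = 4, d(39) = 4, d(40) = 8, d(41) = 2, d(42) = 8, d(43) = 2, d(44) = 6, d(45) = 6, d(46) = 4, d(47) = 2, d(48) = 10, d(49) = 3, d(50) = 6, d(51) = 4, d(52) = 6, d(53) = 2, d(54) = 8, d(55) = 4, d(56) = 8, d(57) = 4, d(58) = 4, d(59) = 2, d(60) = 12, d(61) = 2, d(62) = 4, d(63) = 6, d(64) = 7, d(65) = 4, d(66) = 8, d(67) = 2, d(68) = 6, d(69) = 4, d(70) = 8, d(71) = 2, d(72) = 12, d(73) = 2, d(74) = 4, d(75) = 6, d(76) = 6, d(77) = 4, d(78) = 8, d(79) = 2, d(80) = 10, d(81) = 5, d(82) = 4, d(83) = 2, d(84) = 12, d(85) = 4, d(86) = 4, d(87) = 4, d(88) = 8, d(89) = 2, d(90) = 12, d(91) = 4, d(92) = 6, d(93) = 4, d(94) = 4, d(95) = 4, d(96) = 12, d(97) = 2, d(98) = 6, d(99) = 6, d(100) = 9, d(101) = 2, d(102) = 8, d(103) = 2, d(104) = 8, d(105) = 8, d(106) = 4, d(107) = 2, d(108) = 12, d(109) = 2, d(110) = 8, d(111) = 4, d(112) = 10, d(113) = 2, d(114) = 8, d(115) = 4, d(116) = 6, d(117) = 6, d(118) = 4, d(119) = 4, d(120) = 16, d(121) = 3, d(122) = 4, d(123) = 4, d(124) = 6, d(125) = 4, d(126) = 12, d(127) = 2, d(128) = 8. Summing all 128 values: 645. (Dirichlet's divisor formula: Σ_{n ≤ x} d(n) = x ln(x) + (2γ − 1) x + O(√x). For x = 128, the asymptotic estimate is ≈ 640.83.)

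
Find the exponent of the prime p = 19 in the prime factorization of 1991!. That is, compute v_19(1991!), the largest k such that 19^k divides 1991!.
v_19(1991!) = 109

Legendre's formula: v_p(n!) = Σ_{k ≥ 1} ⌊n / p^k⌋. For p = 19, n = 1991, the terms are:
  ⌊1991/19^1⌋ = ⌊1991/19⌋ = 104
  ⌊1991/19^2⌋ = ⌊1991/361⌋ = 5
(the next term ⌊1991/19^3⌋ = 0, terminating the sum). Summing: v_19(1991!) = 104 + 5 = 109.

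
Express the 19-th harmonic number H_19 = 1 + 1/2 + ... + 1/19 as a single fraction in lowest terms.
H_19 = 275295799/77597520

Direct summation: H_19 = 1 + 1/2 + ... + 1/19. The least common denominator is lcm(1, ..., 19) = 232792560; over this denominator the numerator is 232792560 + 116396280 + 77597520 + 58198140 + 46558512 + 38798760 + 33256080 + 29099070 + 25865840 + 23279256 + 21162960 + 19399380 + 17907120 + 16628040 + 15519504 + 14549535 + 13693680 + 12932920 + 12252240 = 825887397, so H_19 = 825887397/232792560; reducing by gcd(825887397, 232792560) = 3 gives 275295799/77597520 ≈ 3.54774. (The PNT-adjacent estimate ln(19) + γ ≈ 3.52165 matches within O(1/n).)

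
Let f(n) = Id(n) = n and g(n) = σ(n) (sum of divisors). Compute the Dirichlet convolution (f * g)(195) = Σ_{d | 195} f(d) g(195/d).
(Id * σ)(195) = 2079

Divisors of 195: [1, 3, 5, 13, 15, 39, 65, 195]. For each d | 195:
  d = 1: Id(1) · σ(195/1) = 1 · 336 = 336
  d = 3: Id(3) · σ(195/3) = 3 · 84 = 252
  d = 5: Id(5) · σ(195/5) = 5 · 56 = 280
  d = 13: Id(13) · σ(195/13) = 13 · 24 = 312
  d = 15: Id(15) · σ(195/15) = 15 · 14 = 210
  d = 39: Id(39) · σ(195/39) = 39 · 6 = 234
  d = 65: Id(65) · σ(195/65) = 65 · 4 = 260
  d = 195: Id(195) · σ(195/195) = 195 · 1 = 195
Summing: (Id * σ)(195) = 336 + 252 + 280 + 312 + 210 + 234 + 260 + 195 = 2079.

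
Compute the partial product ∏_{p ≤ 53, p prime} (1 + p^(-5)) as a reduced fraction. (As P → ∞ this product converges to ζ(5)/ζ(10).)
∏ = 32347597211284988160480267437380591091977322089812731895007080802055947812864/31226639806314720763085693561071542877365250131832357293968847568717289128655

The primes p ≤ 53 are [2, 3, 5, 7, 11, 13, 17, 19, 23, 29, 31, 37, 41, 43, 47, 53]. For each, (1 + 1/p^5) = (p^5 + 1)/p^5. Multiplying these fractions over p ∈ [2, 3, 5, 7, 11, 13, 17, 19, 23, 29, 31, 37, 41, 43, 47, 53] gives 32347597211284988160480267437380591091977322089812731895007080802055947812864/31226639806314720763085693561071542877365250131832357293968847568717289128655. (In the limit P → ∞ this tends to ζ(5)/ζ(10).)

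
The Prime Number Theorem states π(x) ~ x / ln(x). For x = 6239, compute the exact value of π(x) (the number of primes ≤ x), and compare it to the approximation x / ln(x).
π(6239) = 811;  x/ln(x) ≈ 713.96;  relative error ≈ 11.97%.

Directly count primes up to 6239: π(6239) = 811. The PNT approximation gives 6239/ln(6239) ≈ 6239/8.73858 ≈ 713.96. Relative error (π(x) − x/ln(x)) / π(x) ≈ 11.97%; the approximation is known to undercount slightly (Li(x) is a better estimate).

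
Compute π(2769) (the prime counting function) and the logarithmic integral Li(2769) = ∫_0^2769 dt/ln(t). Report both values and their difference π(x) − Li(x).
π(2769) = 403;  Li(2769) ≈ 413.76;  π(x) − Li(x) ≈ -10.76.

Direct count of primes ≤ 2769 gives π(2769) = 403. Numerical evaluation of the logarithmic integral gives Li(2769) ≈ 413.76. The difference π(x) − Li(x) ≈ -10.76 is typically negative for small/moderate x (Li(x) overestimates), though Littlewood's theorem shows this sign changes infinitely often.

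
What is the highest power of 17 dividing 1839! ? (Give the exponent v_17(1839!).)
v_17(1839!) = 114

Legendre's formula: v_p(n!) = Σ_{k ≥ 1} ⌊n / p^k⌋. For p = 17, n = 1839, the terms are:
  ⌊1839/17^1⌋ = ⌊1839/17⌋ = 108
  ⌊1839/17^2⌋ = ⌊1839/289⌋ = 6
(the next term ⌊1839/17^3⌋ = 0, terminating the sum). Summing: v_17(1839!) = 108 + 6 = 114.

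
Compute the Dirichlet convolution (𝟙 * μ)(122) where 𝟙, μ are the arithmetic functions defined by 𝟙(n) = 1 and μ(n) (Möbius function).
(𝟙 * μ)(122) = 0

Divisors of 122: [1, 2, 61, 122]. For each d | 122:
  d = 1: 𝟙(1) · μ(122/1) = 1 · 1 = 1
  d = 2: 𝟙(2) · μ(122/2) = 1 · -1 = -1
  d = 61: 𝟙(61) · μ(122/61) = 1 · -1 = -1
  d = 122: 𝟙(122) · μ(122/122) = 1 · 1 = 1
Summing: (𝟙 * μ)(122) = 1 + -1 + -1 + 1 = 0.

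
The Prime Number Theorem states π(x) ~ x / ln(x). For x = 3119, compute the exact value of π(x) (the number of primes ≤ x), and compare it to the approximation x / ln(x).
π(3119) = 444;  x/ln(x) ≈ 387.68;  relative error ≈ 12.68%.

Directly count primes up to 3119: π(3119) = 444. The PNT approximation gives 3119/ln(3119) ≈ 3119/8.04527 ≈ 387.68. Relative error (π(x) − x/ln(x)) / π(x) ≈ 12.68%; the approximation is known to undercount slightly (Li(x) is a better estimate).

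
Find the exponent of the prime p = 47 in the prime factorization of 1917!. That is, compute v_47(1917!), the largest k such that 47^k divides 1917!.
v_47(1917!) = 40

Legendre's formula: v_p(n!) = Σ_{k ≥ 1} ⌊n / p^k⌋. For p = 47, n = 1917, the terms are:
  ⌊1917/47^1⌋ = ⌊1917/47⌋ = 40
(the next term ⌊1917/47^2⌋ = 0, terminating the sum). Summing: v_47(1917!) = 40 = 40.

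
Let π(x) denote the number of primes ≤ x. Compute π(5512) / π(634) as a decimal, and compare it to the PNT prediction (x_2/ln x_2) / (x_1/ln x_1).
π(5512)/π(634) = 728/115 ≈ 6.3304;  PNT prediction ≈ 6.5115.

π(634) = 115 and π(5512) = 728, so π(5512)/π(634) ≈ 6.3304. The PNT-predicted ratio is (5512/ln(5512)) / (634/ln(634)) ≈ 6.5115. The two agree to within a few percent, as expected.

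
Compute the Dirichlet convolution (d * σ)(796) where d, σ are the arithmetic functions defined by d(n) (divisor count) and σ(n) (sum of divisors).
(d * σ)(796) = 3232

Divisors of 796: [1, 2, 4, 199, 398, 796]. For each d | 796:
  d = 1: d(1) · σ(796/1) = 1 · 1400 = 1400
  d = 2: d(2) · σ(796/2) = 2 · 600 = 1200
  d = 4: d(4) · σ(796/4) = 3 · 200 = 600
  d = 199: d(199) · σ(796/199) = 2 · 7 = 14
  d = 398: d(398) · σ(796/398) = 4 · 3 = 12
  d = 796: d(796) · σ(796/796) = 6 · 1 = 6
Summing: (d * σ)(796) = 1400 + 1200 + 600 + 14 + 12 + 6 = 3232.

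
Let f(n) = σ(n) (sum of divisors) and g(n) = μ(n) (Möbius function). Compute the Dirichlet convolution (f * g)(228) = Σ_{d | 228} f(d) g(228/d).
(σ * μ)(228) = 228

Divisors of 228: [1, 2, 3, 4, 6, 12, 19, 38, 57, 76, 114, 228]. For each d | 228:
  d = 1: σ(1) · μ(228/1) = 1 · 0 = 0
  d = 2: σ(2) · μ(228/2) = 3 · -1 = -3
  d = 3: σ(3) · μ(228/3) = 4 · 0 = 0
  d = 4: σ(4) · μ(228/4) = 7 · 1 = 7
  d = 6: σ(6) · μ(228/6) = 12 · 1 = 12
  d = 12: σ(12) · μ(228/12) = 28 · -1 = -28
  d = 19: σ(19) · μ(228/19) = 20 · 0 = 0
  d = 38: σ(38) · μ(228/38) = 60 · 1 = 60
  d = 57: σ(57) · μ(228/57) = 80 · 0 = 0
  d = 76: σ(76) · μ(228/76) = 140 · -1 = -140
  d = 114: σ(114) · μ(228/114) = 240 · -1 = -240
  d = 228: σ(228) · μ(228/228) = 560 · 1 = 560
Summing: (σ * μ)(228) = 0 + -3 + 0 + 7 + 12 + -28 + 0 + 60 + 0 + -140 + -240 + 560 = 228.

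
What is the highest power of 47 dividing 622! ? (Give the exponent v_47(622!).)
v_47(622!) = 13

Legendre's formula: v_p(n!) = Σ_{k ≥ 1} ⌊n / p^k⌋. For p = 47, n = 622, the terms are:
  ⌊622/47^1⌋ = ⌊622/47⌋ = 13
(the next term ⌊622/47^2⌋ = 0, terminating the sum). Summing: v_47(622!) = 13 = 13.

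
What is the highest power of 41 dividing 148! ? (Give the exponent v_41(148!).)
v_41(148!) = 3

Legendre's formula: v_p(n!) = Σ_{k ≥ 1} ⌊n / p^k⌋. For p = 41, n = 148, the terms are:
  ⌊148/41^1⌋ = ⌊148/41⌋ = 3
(the next term ⌊148/41^2⌋ = 0, terminating the sum). Summing: v_41(148!) = 3 = 3.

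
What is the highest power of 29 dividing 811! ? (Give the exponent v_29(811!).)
v_29(811!) = 27

Legendre's formula: v_p(n!) = Σ_{k ≥ 1} ⌊n / p^k⌋. For p = 29, n = 811, the terms are:
  ⌊811/29^1⌋ = ⌊811/29⌋ = 27
(the next term ⌊811/29^2⌋ = 0, terminating the sum). Summing: v_29(811!) = 27 = 27.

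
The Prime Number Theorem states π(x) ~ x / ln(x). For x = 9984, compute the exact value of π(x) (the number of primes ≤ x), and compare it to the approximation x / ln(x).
π(9984) = 1229;  x/ln(x) ≈ 1084.19;  relative error ≈ 11.78%.

Directly count primes up to 9984: π(9984) = 1229. The PNT approximation gives 9984/ln(9984) ≈ 9984/9.20874 ≈ 1084.19. Relative error (π(x) − x/ln(x)) / π(x) ≈ 11.78%; the approximation is known to undercount slightly (Li(x) is a better estimate).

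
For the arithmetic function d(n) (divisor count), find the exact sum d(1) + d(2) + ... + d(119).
Σ_{n ≤ 119} d(n) = 586

Compute d(n) for each 1 ≤ n ≤ 119: d(1) = 1, d(2) = 2, d(3) = 2, d(4) = 3, d(5) = 2, d(6) = 4, d(7) = 2, d(8) = 4, d(9) = 3, d(10) = 4, d(11) = 2, d(12) = 6, d(13) = 2, d(14) = 4, d(15) = 4, d(16) = 5, d(17) = 2, d(18) = 6, d(19) = 2, d(20) = 6, d(21) = 4, d(22) = 4, d(23) = 2, d(24) = 8, d(25) = 3, d(26) = 4, d(27) = 4, d(28) = 6, d(29) = 2, d(30) = 8, d(31) = 2, d(32) = 6, d(33) = 4, d(34) = 4, d(35) = 4, d(36) = 9, d(37) = 2, d(38) = 4, d(39) = 4, d(40) = 8, d(41) = 2, d(42) = 8, d(43) = 2, d(44) = 6, d(45) = 6, d(46) = 4, d(47) = 2, d(48) = 10, d(49) = 3, d(50) = 6, d(51) = 4, d(52) = 6, d(53) = 2, d(54) = 8, d(55) = 4, d(56) = 8, d(57) = 4, d(58) = 4, d(59) = 2, d(60) = 12, d(61) = 2, d(62) = 4, d(63) = 6, d(64) = 7, d(65) = 4, d(66) = 8, d(67) = 2, d(68) = 6, d(69) = 4, d(70) = 8, d(71) = 2, d(72) = 12, d(73) = 2, d(74) = 4, d(75) = 6, d(76) = 6, d(77) = 4, d(78) = 8, d(79) = 2, d(80) = 10, d(81) = 5, d(82) = 4, d(83) = 2, d(84) = 12, d(85) = 4, d(86) = 4, d(87) = 4, d(88) = 8, d(89) = 2, d(90) = 12, d(91) = 4, d(92) = 6, d(93) = 4, d(94) = 4, d(95) = 4, d(96) = 12, d(97) = 2, d(98) = 6, d(99) = 6, d(100) = 9, d(101) = 2, d(102) = 8, d(103) = 2, d(104) = 8, d(105) = 8, d(106) = 4, d(107) = 2, d(108) = 12, d(109) = 2, d(110) = 8, d(111) = 4, d(112) = 10, d(113) = 2, d(114) = 8, d(115) = 4, d(116) = 6, d(117) = 6, d(118) = 4, d(119) = 4. Summing all 119 values: 586. (Dirichlet's divisor formula: Σ_{n ≤ x} d(n) = x ln(x) + (2γ − 1) x + O(√x). For x = 119, the asymptotic estimate is ≈ 587.09.)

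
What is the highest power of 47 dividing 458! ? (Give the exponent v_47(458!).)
v_47(458!) = 9

Legendre's formula: v_p(n!) = Σ_{k ≥ 1} ⌊n / p^k⌋. For p = 47, n = 458, the terms are:
  ⌊458/47^1⌋ = ⌊458/47⌋ = 9
(the next term ⌊458/47^2⌋ = 0, terminating the sum). Summing: v_47(458!) = 9 = 9.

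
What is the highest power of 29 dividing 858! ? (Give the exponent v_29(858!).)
v_29(858!) = 30

Legendre's formula: v_p(n!) = Σ_{k ≥ 1} ⌊n / p^k⌋. For p = 29, n = 858, the terms are:
  ⌊858/29^1⌋ = ⌊858/29⌋ = 29
  ⌊858/29^2⌋ = ⌊858/841⌋ = 1
(the next term ⌊858/29^3⌋ = 0, terminating the sum). Summing: v_29(858!) = 29 + 1 = 30.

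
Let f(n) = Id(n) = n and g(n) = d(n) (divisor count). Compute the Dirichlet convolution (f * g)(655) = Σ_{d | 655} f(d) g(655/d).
(Id * d)(655) = 931

Divisors of 655: [1, 5, 131, 655]. For each d | 655:
  d = 1: Id(1) · d(655/1) = 1 · 4 = 4
  d = 5: Id(5) · d(655/5) = 5 · 2 = 10
  d = 131: Id(131) · d(655/131) = 131 · 2 = 262
  d = 655: Id(655) · d(655/655) = 655 · 1 = 655
Summing: (Id * d)(655) = 4 + 10 + 262 + 655 = 931.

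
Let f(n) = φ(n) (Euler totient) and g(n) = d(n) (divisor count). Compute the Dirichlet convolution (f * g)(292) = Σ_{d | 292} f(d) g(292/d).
(φ * d)(292) = 518

Divisors of 292: [1, 2, 4, 73, 146, 292]. For each d | 292:
  d = 1: φ(1) · d(292/1) = 1 · 6 = 6
  d = 2: φ(2) · d(292/2) = 1 · 4 = 4
  d = 4: φ(4) · d(292/4) = 2 · 2 = 4
  d = 73: φ(73) · d(292/73) = 72 · 3 = 216
  d = 146: φ(146) · d(292/146) = 72 · 2 = 144
  d = 292: φ(292) · d(292/292) = 144 · 1 = 144
Summing: (φ * d)(292) = 6 + 4 + 4 + 216 + 144 + 144 = 518.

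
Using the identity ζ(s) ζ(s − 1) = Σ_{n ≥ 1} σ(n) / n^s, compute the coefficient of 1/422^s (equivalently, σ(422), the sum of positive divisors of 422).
σ(422) = 636

In the product (Σ m^0/m^s)(Σ k / k^s) = Σ (Σ_{d | n} d) / n^s, the coefficient of 1/n^s is σ(n) = Σ_{d | n} d. For n = 422, divisors are [1, 2, 211, 422]; summing: σ(422) = 636.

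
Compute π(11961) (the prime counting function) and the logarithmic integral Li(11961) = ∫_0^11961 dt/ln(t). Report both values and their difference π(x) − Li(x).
π(11961) = 1434;  Li(11961) ≈ 1456.95;  π(x) − Li(x) ≈ -22.95.

Direct count of primes ≤ 11961 gives π(11961) = 1434. Numerical evaluation of the logarithmic integral gives Li(11961) ≈ 1456.95. The difference π(x) − Li(x) ≈ -22.95 is typically negative for small/moderate x (Li(x) overestimates), though Littlewood's theorem shows this sign changes infinitely often.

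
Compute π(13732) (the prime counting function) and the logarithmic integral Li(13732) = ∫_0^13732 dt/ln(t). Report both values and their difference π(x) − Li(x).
π(13732) = 1625;  Li(13732) ≈ 1644.16;  π(x) − Li(x) ≈ -19.16.

Direct count of primes ≤ 13732 gives π(13732) = 1625. Numerical evaluation of the logarithmic integral gives Li(13732) ≈ 1644.16. The difference π(x) − Li(x) ≈ -19.16 is typically negative for small/moderate x (Li(x) overestimates), though Littlewood's theorem shows this sign changes infinitely often.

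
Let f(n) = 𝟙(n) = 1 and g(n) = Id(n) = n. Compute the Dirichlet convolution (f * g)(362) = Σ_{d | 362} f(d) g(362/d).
(𝟙 * Id)(362) = 546

Divisors of 362: [1, 2, 181, 362]. For each d | 362:
  d = 1: 𝟙(1) · Id(362/1) = 1 · 362 = 362
  d = 2: 𝟙(2) · Id(362/2) = 1 · 181 = 181
  d = 181: 𝟙(181) · Id(362/181) = 1 · 2 = 2
  d = 362: 𝟙(362) · Id(362/362) = 1 · 1 = 1
Summing: (𝟙 * Id)(362) = 362 + 181 + 2 + 1 = 546.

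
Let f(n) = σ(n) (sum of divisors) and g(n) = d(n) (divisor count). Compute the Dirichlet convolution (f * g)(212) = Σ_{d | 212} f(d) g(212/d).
(σ * d)(212) = 896

Divisors of 212: [1, 2, 4, 53, 106, 212]. For each d | 212:
  d = 1: σ(1) · d(212/1) = 1 · 6 = 6
  d = 2: σ(2) · d(212/2) = 3 · 4 = 12
  d = 4: σ(4) · d(212/4) = 7 · 2 = 14
  d = 53: σ(53) · d(212/53) = 54 · 3 = 162
  d = 106: σ(106) · d(212/106) = 162 · 2 = 324
  d = 212: σ(212) · d(212/212) = 378 · 1 = 378
Summing: (σ * d)(212) = 6 + 12 + 14 + 162 + 324 + 378 = 896.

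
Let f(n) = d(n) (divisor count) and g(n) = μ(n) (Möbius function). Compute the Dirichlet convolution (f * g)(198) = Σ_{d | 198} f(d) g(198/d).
(d * μ)(198) = 1

Divisors of 198: [1, 2, 3, 6, 9, 11, 18, 22, 33, 66, 99, 198]. For each d | 198:
  d = 1: d(1) · μ(198/1) = 1 · 0 = 0
  d = 2: d(2) · μ(198/2) = 2 · 0 = 0
  d = 3: d(3) · μ(198/3) = 2 · -1 = -2
  d = 6: d(6) · μ(198/6) = 4 · 1 = 4
  d = 9: d(9) · μ(198/9) = 3 · 1 = 3
  d = 11: d(11) · μ(198/11) = 2 · 0 = 0
  d = 18: d(18) · μ(198/18) = 6 · -1 = -6
  d = 22: d(22) · μ(198/22) = 4 · 0 = 0
  d = 33: d(33) · μ(198/33) = 4 · 1 = 4
  d = 66: d(66) · μ(198/66) = 8 · -1 = -8
  d = 99: d(99) · μ(198/99) = 6 · -1 = -6
  d = 198: d(198) · μ(198/198) = 12 · 1 = 12
Summing: (d * μ)(198) = 0 + 0 + -2 + 4 + 3 + 0 + -6 + 0 + 4 + -8 + -6 + 12 = 1.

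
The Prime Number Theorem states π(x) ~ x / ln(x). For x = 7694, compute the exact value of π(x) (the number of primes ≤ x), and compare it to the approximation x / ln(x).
π(7694) = 976;  x/ln(x) ≈ 859.84;  relative error ≈ 11.90%.

Directly count primes up to 7694: π(7694) = 976. The PNT approximation gives 7694/ln(7694) ≈ 7694/8.94820 ≈ 859.84. Relative error (π(x) − x/ln(x)) / π(x) ≈ 11.90%; the approximation is known to undercount slightly (Li(x) is a better estimate).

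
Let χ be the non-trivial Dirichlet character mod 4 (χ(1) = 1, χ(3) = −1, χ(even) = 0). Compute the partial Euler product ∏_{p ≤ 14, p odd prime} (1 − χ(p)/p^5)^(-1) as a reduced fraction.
∏ = 700807599951834375/703510729567397888

The odd primes p ≤ 14 are [3, 5, 7, 11, 13]. For each, χ(p) = 1 if p ≡ 1 mod 4, χ(p) = −1 if p ≡ 3 mod 4. Taking (1 − χ(p)/p^5)^(-1) = p^5/(p^5 − χ(p)): (1 − (-1)/3^5)^(-1) · (1 − (1)/5^5)^(-1) · (1 − (-1)/7^5)^(-1) · (1 − (-1)/11^5)^(-1) · (1 − (1)/13^5)^(-1) = 700807599951834375/703510729567397888.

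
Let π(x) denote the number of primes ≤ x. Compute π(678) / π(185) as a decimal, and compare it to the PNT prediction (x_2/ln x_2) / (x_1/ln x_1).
π(678)/π(185) = 123/42 ≈ 2.9286;  PNT prediction ≈ 2.9347.

π(185) = 42 and π(678) = 123, so π(678)/π(185) ≈ 2.9286. The PNT-predicted ratio is (678/ln(678)) / (185/ln(185)) ≈ 2.9347. The two agree to within a few percent, as expected.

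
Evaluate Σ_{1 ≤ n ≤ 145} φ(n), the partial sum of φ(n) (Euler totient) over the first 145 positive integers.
Σ_{n ≤ 145} φ(n) = 6442

Compute φ(n) for each 1 ≤ n ≤ 145: φ(1) = 1, φ(2) = 1, φ(3) = 2, φ(4) = 2, φ(5) = 4, φ(6) = 2, φ(7) = 6, φ(8) = 4, φ(9) = 6, φ(10) = 4, φ(11) = 10, φ(12) = 4, φ(13) = 12, φ(14) = 6, φ(15) = 8, φ(16) = 8, φ(17) = 16, φ(18) = 6, φ(19) = 18, φ(20) = 8, φ(21) = 12, φ(22) = 10, φ(23) = 22, φ(24) = 8, φ(25) = 20, φ(26) = 12, φ(27) = 18, φ(28) = 12, φ(29) = 28, φ(30) = 8, φ(31) = 30, φ(32) = 16, φ(33) = 20, φ(34) = 16, φ(35) = 24, φ(36) = 12, φ(37) = 36, φ(38) = 18, φ(39) = 24, φ(40) = 16, φ(41) = 40, φ(42) = 12, φ(43) = 42, φ(44) = 20, φ(45) = 24, φ(46) = 22, φ(47) = 46, φ(48) = 16, φ(49) = 42, φ(50) = 20, φ(51) = 32, φ(52) = 24, φ(53) = 52, φ(54) = 18, φ(55) = 40, φ(56) = 24, φ(57) = 36, φ(58) = 28, φ(59) = 58, φ(60) = 16, φ(61) = 60, φ(62) = 30, φ(63) = 36, φ(64) = 32, φ(65) = 48, φ(66) = 20, φ(67) = 66, φ(68) = 32, φ(69) = 44, φ(70) = 24, φ(71) = 70, φ(72) = 24, φ(73) = 72, φ(74) = 36, φ(75) = 40, φ(76) = 36, φ(77) = 60, φ(78) = 24, φ(79) = 78, φ(80) = 32, φ(81) = 54, φ(82) = 40, φ(83) = 82, φ(84) = 24, φ(85) = 64, φ(86) = 42, φ(87) = 56, φ(88) = 40, φ(89) = 88, φ(90) = 24, φ(91) = 72, φ(92) = 44, φ(93) = 60, φ(94) = 46, φ(95) = 72, φ(96) = 32, φ(97) = 96, φ(98) = 42, φ(99) = 60, φ(100) = 40, φ(101) = 100, φ(102) = 32, φ(103) = 102, φ(104) = 48, φ(105) = 48, φ(106) = 52, φ(107) = 106, φ(108) = 36, φ(109) = 108, φ(110) = 40, φ(111) = 72, φ(112) = 48, φ(113) = 112, φ(114) = 36, φ(115) = 88, φ(116) = 56, φ(117) = 72, φ(118) = 58, φ(119) = 96, φ(120) = 32, φ(121) = 110, φ(122) = 60, φ(123) = 80, φ(124) = 60, φ(125) = 100, φ(126) = 36, φ(127) = 126, φ(128) = 64, φ(129) = 84, φ(130) = 48, φ(131) = 130, φ(132) = 40, φ(133) = 108, φ(134) = 66, φ(135) = 72, φ(136) = 64, φ(137) = 136, φ(138) = 44, φ(139) = 138, φ(140) = 48, φ(141) = 92, φ(142) = 70, φ(143) = 120, φ(144) = 48, φ(145) = 112. Summing all 145 values: 6442. (Average order: Σ_{n ≤ x} φ(n) ~ (3/π²) x². For x = 145, (3/π²)·145² ≈ 6390.83.)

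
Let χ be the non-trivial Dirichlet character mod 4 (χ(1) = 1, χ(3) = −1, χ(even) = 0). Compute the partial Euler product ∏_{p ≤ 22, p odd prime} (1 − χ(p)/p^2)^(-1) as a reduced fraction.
∏ = 14933966047/16280616960

The odd primes p ≤ 22 are [3, 5, 7, 11, 13, 17, 19]. For each, χ(p) = 1 if p ≡ 1 mod 4, χ(p) = −1 if p ≡ 3 mod 4. Taking (1 − χ(p)/p^2)^(-1) = p^2/(p^2 − χ(p)): (1 − (-1)/3^2)^(-1) · (1 − (1)/5^2)^(-1) · (1 − (-1)/7^2)^(-1) · (1 − (-1)/11^2)^(-1) · (1 − (1)/13^2)^(-1) · (1 − (1)/17^2)^(-1) · (1 − (-1)/19^2)^(-1) = 14933966047/16280616960.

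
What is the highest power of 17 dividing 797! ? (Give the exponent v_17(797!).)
v_17(797!) = 48

Legendre's formula: v_p(n!) = Σ_{k ≥ 1} ⌊n / p^k⌋. For p = 17, n = 797, the terms are:
  ⌊797/17^1⌋ = ⌊797/17⌋ = 46
  ⌊797/17^2⌋ = ⌊797/289⌋ = 2
(the next term ⌊797/17^3⌋ = 0, terminating the sum). Summing: v_17(797!) = 46 + 2 = 48.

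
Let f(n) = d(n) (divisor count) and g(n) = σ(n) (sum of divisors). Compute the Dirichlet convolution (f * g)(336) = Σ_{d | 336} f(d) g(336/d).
(d * σ)(336) = 5940

Divisors of 336: [1, 2, 3, 4, 6, 7, 8, 12, 14, 16, 21, 24, 28, 42, 48, 56, 84, 112, 168, 336]. For each d | 336:
  d = 1: d(1) · σ(336/1) = 1 · 992 = 992
  d = 2: d(2) · σ(336/2) = 2 · 480 = 960
  d = 3: d(3) · σ(336/3) = 2 · 248 = 496
  d = 4: d(4) · σ(336/4) = 3 · 224 = 672
  d = 6: d(6) · σ(336/6) = 4 · 120 = 480
  d = 7: d(7) · σ(336/7) = 2 · 124 = 248
  d = 8: d(8) · σ(336/8) = 4 · 96 = 384
  d = 12: d(12) · σ(336/12) = 6 · 56 = 336
  d = 14: d(14) · σ(336/14) = 4 · 60 = 240
  d = 16: d(16) · σ(336/16) = 5 · 32 = 160
  d = 21: d(21) · σ(336/21) = 4 · 31 = 124
  d = 24: d(24) · σ(336/24) = 8 · 24 = 192
  d = 28: d(28) · σ(336/28) = 6 · 28 = 168
  d = 42: d(42) · σ(336/42) = 8 · 15 = 120
  d = 48: d(48) · σ(336/48) = 10 · 8 = 80
  d = 56: d(56) · σ(336/56) = 8 · 12 = 96
  d = 84: d(84) · σ(336/84) = 12 · 7 = 84
  d = 112: d(112) · σ(336/112) = 10 · 4 = 40
  d = 168: d(168) · σ(336/168) = 16 · 3 = 48
  d = 336: d(336) · σ(336/336) = 20 · 1 = 20
Summing: (d * σ)(336) = 992 + 960 + 496 + 672 + 480 + 248 + 384 + 336 + 240 + 160 + 124 + 192 + 168 + 120 + 80 + 96 + 84 + 40 + 48 + 20 = 5940.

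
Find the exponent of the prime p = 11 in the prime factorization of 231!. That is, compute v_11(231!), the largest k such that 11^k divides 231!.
v_11(231!) = 22

Legendre's formula: v_p(n!) = Σ_{k ≥ 1} ⌊n / p^k⌋. For p = 11, n = 231, the terms are:
  ⌊231/11^1⌋ = ⌊231/11⌋ = 21
  ⌊231/11^2⌋ = ⌊231/121⌋ = 1
(the next term ⌊231/11^3⌋ = 0, terminating the sum). Summing: v_11(231!) = 21 + 1 = 22.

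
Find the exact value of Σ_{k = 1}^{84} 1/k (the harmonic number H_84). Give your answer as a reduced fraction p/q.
H_84 = 3681181948368536301765969745576439759/734184632222154704090370027645633600

Direct summation: H_84 = 1 + 1/2 + ... + 1/84. The least common denominator is lcm(1, ..., 84) = 8076030954443701744994070304101969600; over this denominator the numerator is 8076030954443701744994070304101969600 + 4038015477221850872497035152050984800 + 2692010318147900581664690101367323200 + 2019007738610925436248517576025492400 + 1615206190888740348998814060820393920 + 1346005159073950290832345050683661600 + 1153718707777671677856295757728852800 + 1009503869305462718124258788012746200 + 897336772715966860554896700455774400 + 807603095444370174499407030410196960 + 734184632222154704090370027645633600 + 673002579536975145416172525341830800 + 621233150341823211153390023392459200 + 576859353888835838928147878864426400 + 538402063629580116332938020273464640 + 504751934652731359062129394006373100 + 475060644379041279117298253182468800 + 448668386357983430277448350227887200 + 425054260760194828683898437057998400 + 403801547722185087249703515205098480 + 384572902592557225952098585909617600 + 367092316111077352045185013822816800 + 351131780627987032391046534960955200 + 336501289768487572708086262670915400 + 323041238177748069799762812164078784 + 310616575170911605576695011696229600 + 299112257571988953518298900151924800 + 288429676944417919464073939432213200 + 278483826015300060172209320831102400 + 269201031814790058166469010136732320 + 260517127562700056290131300132321600 + 252375967326365679531064697003186550 + 244728210740718234696790009215211200 + 237530322189520639558649126591234400 + 230743741555534335571259151545770560 + 224334193178991715138724175113943600 + 218271106876856803918758656867620800 + 212527130380097414341949218528999200 + 207077716780607737051130007797486400 + 201900773861092543624851757602549240 + 196976364742529310853513909856145600 + 192286451296278612976049292954808800 + 187814673359155854534745821025627200 + 183546158055538676022592506911408400 + 179467354543193372110979340091154880 + 175565890313993516195523267480477600 + 171830445839227696702001495831956800 + 168250644884243786354043131335457700 + 164816958253953096836613679675550400 + 161520619088874034899881406082039392 + 158353548126347093039099417727489600 + 155308287585455802788347505848114800 + 152377942536673617830076798190603200 + 149556128785994476759149450075962400 + 146836926444430940818074005529126720 + 144214838472208959732036969716106600 + 141684753586731609561299479019332800 + 139241913007650030086104660415551200 + 136881880583791554999899496679694400 + 134600515907395029083234505068366160 + 132393950072847569590066726296753600 + 130258563781350028145065650066160800 + 128190967530852408650699528636539200 + 126187983663182839765532348501593275 + 124246630068364642230678004678491840 + 122364105370359117348395004607605600 + 120537775439458234999911497076148800 + 118765161094760319779324563295617200 + 117043926875995677463682178320318400 + 115371870777767167785629575772885280 + 113746914851319742887240426818337600 + 112167096589495857569362087556971800 + 110630561019776736232795483617835200 + 109135553438428401959379328433810400 + 107680412725916023266587604054692928 + 106263565190048707170974609264499600 + 104883518888879243441481432520804800 + 103538858390303868525565003898743200 + 102228239929667110696127472203822400 + 100950386930546271812425878801274620 + 99704085857329651172766300050641600 + 98488182371264655426756954928072800 + 97301577764381948734868316916891200 + 96143225648139306488024646477404400 = 40493001432053899319425667201340837349, so H_84 = 40493001432053899319425667201340837349/8076030954443701744994070304101969600; reducing by gcd(40493001432053899319425667201340837349, 8076030954443701744994070304101969600) = 11 gives 3681181948368536301765969745576439759/734184632222154704090370027645633600 ≈ 5.01397. (The PNT-adjacent estimate ln(84) + γ ≈ 5.00803 matches within O(1/n).)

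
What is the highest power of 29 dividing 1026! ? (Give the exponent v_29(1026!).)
v_29(1026!) = 36

Legendre's formula: v_p(n!) = Σ_{k ≥ 1} ⌊n / p^k⌋. For p = 29, n = 1026, the terms are:
  ⌊1026/29^1⌋ = ⌊1026/29⌋ = 35
  ⌊1026/29^2⌋ = ⌊1026/841⌋ = 1
(the next term ⌊1026/29^3⌋ = 0, terminating the sum). Summing: v_29(1026!) = 35 + 1 = 36.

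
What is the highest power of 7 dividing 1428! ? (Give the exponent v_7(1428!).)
v_7(1428!) = 237

Legendre's formula: v_p(n!) = Σ_{k ≥ 1} ⌊n / p^k⌋. For p = 7, n = 1428, the terms are:
  ⌊1428/7^1⌋ = ⌊1428/7⌋ = 204
  ⌊1428/7^2⌋ = ⌊1428/49⌋ = 29
  ⌊1428/7^3⌋ = ⌊1428/343⌋ = 4
(the next term ⌊1428/7^4⌋ = 0, terminating the sum). Summing: v_7(1428!) = 204 + 29 + 4 = 237.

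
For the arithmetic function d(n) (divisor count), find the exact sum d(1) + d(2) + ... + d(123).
Σ_{n ≤ 123} d(n) = 613

Compute d(n) for each 1 ≤ n ≤ 123: d(1) = 1, d(2) = 2, d(3) = 2, d(4) = 3, d(5) = 2, d(6) = 4, d(7) = 2, d(8) = 4, d(9) = 3, d(10) = 4, d(11) = 2, d(12) = 6, d(13) = 2, d(14) = 4, d(15) = 4, d(16) = 5, d(17) = 2, d(18) = 6, d(19) = 2, d(20) = 6, d(21) = 4, d(22) = 4, d(23) = 2, d(24) = 8, d(25) = 3, d(26) = 4, d(27) = 4, d(28) = 6, d(29) = 2, d(30) = 8, d(31) = 2, d(32) = 6, d(33) = 4, d(34) = 4, d(35) = 4, d(36) = 9, d(37) = 2, d(38) = 4, d(39) = 4, d(40) = 8, d(41) = 2, d(42) = 8, d(43) = 2, d(44) = 6, d(45) = 6, d(46) = 4, d(47) = 2, d(48) = 10, d(49) = 3, d(50) = 6, d(51) = 4, d(52) = 6, d(53) = 2, d(54) = 8, d(55) = 4, d(56) = 8, d(57) = 4, d(58) = 4, d(59) = 2, d(60) = 12, d(61) = 2, d(62) = 4, d(63) = 6, d(64) = 7, d(65) = 4, d(66) = 8, d(67) = 2, d(68) = 6, d(69) = 4, d(70) = 8, d(71) = 2, d(72) = 12, d(73) = 2, d(74) = 4, d(75) = 6, d(76) = 6, d(77) = 4, d(78) = 8, d(79) = 2, d(80) = 10, d(81) = 5, d(82) = 4, d(83) = 2, d(84) = 12, d(85) = 4, d(86) = 4, d(87) = 4, d(88) = 8, d(89) = 2, d(90) = 12, d(91) = 4, d(92) = 6, d(93) = 4, d(94) = 4, d(95) = 4, d(96) = 12, d(97) = 2, d(98) = 6, d(99) = 6, d(100) = 9, d(101) = 2, d(102) = 8, d(103) = 2, d(104) = 8, d(105) = 8, d(106) = 4, d(107) = 2, d(108) = 12, d(109) = 2, d(110) = 8, d(111) = 4, d(112) = 10, d(113) = 2, d(114) = 8, d(115) = 4, d(116) = 6, d(117) = 6, d(118) = 4, d(119) = 4, d(120) = 16, d(121) = 3, d(122) = 4, d(123) = 4. Summing all 123 values: 613. (Dirichlet's divisor formula: Σ_{n ≤ x} d(n) = x ln(x) + (2γ − 1) x + O(√x). For x = 123, the asymptotic estimate is ≈ 610.89.)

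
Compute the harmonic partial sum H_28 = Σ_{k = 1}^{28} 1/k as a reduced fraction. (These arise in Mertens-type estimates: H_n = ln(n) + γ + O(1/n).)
H_28 = 315404588903/80313433200

Direct summation: H_28 = 1 + 1/2 + ... + 1/28. The least common denominator is lcm(1, ..., 28) = 80313433200; over this denominator the numerator is 80313433200 + 40156716600 + 26771144400 + 20078358300 + 16062686640 + 13385572200 + 11473347600 + 10039179150 + 8923714800 + 8031343320 + 7301221200 + 6692786100 + 6177956400 + 5736673800 + 5354228880 + 5019589575 + 4724319600 + 4461857400 + 4227022800 + 4015671660 + 3824449200 + 3650610600 + 3491888400 + 3346393050 + 3212537328 + 3088978200 + 2974571600 + 2868336900 = 315404588903, so H_28 = 315404588903/80313433200 (already in lowest terms) ≈ 3.92717. (The PNT-adjacent estimate ln(28) + γ ≈ 3.90942 matches within O(1/n).)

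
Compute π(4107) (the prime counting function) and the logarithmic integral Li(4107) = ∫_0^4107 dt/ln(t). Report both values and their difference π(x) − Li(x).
π(4107) = 565;  Li(4107) ≈ 578.24;  π(x) − Li(x) ≈ -13.24.

Direct count of primes ≤ 4107 gives π(4107) = 565. Numerical evaluation of the logarithmic integral gives Li(4107) ≈ 578.24. The difference π(x) − Li(x) ≈ -13.24 is typically negative for small/moderate x (Li(x) overestimates), though Littlewood's theorem shows this sign changes infinitely often.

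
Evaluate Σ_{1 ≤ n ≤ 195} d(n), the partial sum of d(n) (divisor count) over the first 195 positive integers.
Σ_{n ≤ 195} d(n) = 1061

Compute d(n) for each 1 ≤ n ≤ 195: d(1) = 1, d(2) = 2, d(3) = 2, d(4) = 3, d(5) = 2, d(6) = 4, d(7) = 2, d(8) = 4, d(9) = 3, d(10) = 4, d(11) = 2, d(12) = 6, d(13) = 2, d(14) = 4, d(15) = 4, d(16) = 5, d(17) = 2, d(18) = 6, d(19) = 2, d(20) = 6, d(21) = 4, d(22) = 4, d(23) = 2, d(24) = 8, d(25) = 3, d(26) = 4, d(27) = 4, d(28) = 6, d(29) = 2, d(30) = 8, d(31) = 2, d(32) = 6, d(33) = 4, d(34) = 4, d(35) = 4, d(36) = 9, d(37) = 2, d(38) = 4, d(39) = 4, d(40) = 8, d(41) = 2, d(42) = 8, d(43) = 2, d(44) = 6, d(45) = 6, d(46) = 4, d(47) = 2, d(48) = 10, d(49) = 3, d(50) = 6, d(51) = 4, d(52) = 6, d(53) = 2, d(54) = 8, d(55) = 4, d(56) = 8, d(57) = 4, d(58) = 4, d(59) = 2, d(60) = 12, d(61) = 2, d(62) = 4, d(63) = 6, d(64) = 7, d(65) = 4, d(66) = 8, d(67) = 2, d(68) = 6, d(69) = 4, d(70) = 8, d(71) = 2, d(72) = 12, d(73) = 2, d(74) = 4, d(75) = 6, d(76) = 6, d(77) = 4, d(78) = 8, d(79) = 2, d(80) = 10, d(81) = 5, d(82) = 4, d(83) = 2, d(84) = 12, d(85) = 4, d(86) = 4, d(87) = 4, d(88) = 8, d(89) = 2, d(90) = 12, d(91) = 4, d(92) = 6, d(93) = 4, d(94) = 4, d(95) = 4, d(96) = 12, d(97) = 2, d(98) = 6, d(99) = 6, d(100) = 9, d(101) = 2, d(102) = 8, d(103) = 2, d(104) = 8, d(105) = 8, d(106) = 4, d(107) = 2, d(108) = 12, d(109) = 2, d(110) = 8, d(111) = 4, d(112) = 10, d(113) = 2, d(114) = 8, d(115) = 4, d(116) = 6, d(117) = 6, d(118) = 4, d(119) = 4, d(120) = 16, d(121) = 3, d(122) = 4, d(123) = 4, d(124) = 6, d(125) = 4, d(126) = 12, d(127) = 2, d(128) = 8, d(129) = 4, d(130) = 8, d(131) = 2, d(132) = 12, d(133) = 4, d(134) = 4, d(135) = 8, d(136) = 8, d(137) = 2, d(138) = 8, d(139) = 2, d(140) = 12, d(141) = 4, d(142) = 4, d(143) = 4, d(144) = 15, d(145) = 4, d(146) = 4, d(147) = 6, d(148) = 6, d(149) = 2, d(150) = 12, d(151) = 2, d(152) = 8, d(153) = 6, d(154) = 8, d(155) = 4, d(156) = 12, d(157) = 2, d(158) = 4, d(159) = 4, d(160) = 12, d(161) = 4, d(162) = 10, d(163) = 2, d(164) = 6, d(165) = 8, d(166) = 4, d(167) = 2, d(168) = 16, d(169) = 3, d(170) = 8, d(171) = 6, d(172) = 6, d(173) = 2, d(174) = 8, d(175) = 6, d(176) = 10, d(177) = 4, d(178) = 4, d(179) = 2, d(180) = 18, d(181) = 2, d(182) = 8, d(183) = 4, d(184) = 8, d(185) = 4, d(186) = 8, d(187) = 4, d(188) = 6, d(189) = 8, d(190) = 8, d(191) = 2, d(192) = 14, d(193) = 2, d(194) = 4, d(195) = 8. Summing all 195 values: 1061. (Dirichlet's divisor formula: Σ_{n ≤ x} d(n) = x ln(x) + (2γ − 1) x + O(√x). For x = 195, the asymptotic estimate is ≈ 1058.35.)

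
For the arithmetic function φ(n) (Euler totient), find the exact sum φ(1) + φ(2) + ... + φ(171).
Σ_{n ≤ 171} φ(n) = 8938

Compute φ(n) for each 1 ≤ n ≤ 171: φ(1) = 1, φ(2) = 1, φ(3) = 2, φ(4) = 2, φ(5) = 4, φ(6) = 2, φ(7) = 6, φ(8) = 4, φ(9) = 6, φ(10) = 4, φ(11) = 10, φ(12) = 4, φ(13) = 12, φ(14) = 6, φ(15) = 8, φ(16) = 8, φ(17) = 16, φ(18) = 6, φ(19) = 18, φ(20) = 8, φ(21) = 12, φ(22) = 10, φ(23) = 22, φ(24) = 8, φ(25) = 20, φ(26) = 12, φ(27) = 18, φ(28) = 12, φ(29) = 28, φ(30) = 8, φ(31) = 30, φ(32) = 16, φ(33) = 20, φ(34) = 16, φ(35) = 24, φ(36) = 12, φ(37) = 36, φ(38) = 18, φ(39) = 24, φ(40) = 16, φ(41) = 40, φ(42) = 12, φ(43) = 42, φ(44) = 20, φ(45) = 24, φ(46) = 22, φ(47) = 46, φ(48) = 16, φ(49) = 42, φ(50) = 20, φ(51) = 32, φ(52) = 24, φ(53) = 52, φ(54) = 18, φ(55) = 40, φ(56) = 24, φ(57) = 36, φ(58) = 28, φ(59) = 58, φ(60) = 16, φ(61) = 60, φ(62) = 30, φ(63) = 36, φ(64) = 32, φ(65) = 48, φ(66) = 20, φ(67) = 66, φ(68) = 32, φ(69) = 44, φ(70) = 24, φ(71) = 70, φ(72) = 24, φ(73) = 72, φ(74) = 36, φ(75) = 40, φ(76) = 36, φ(77) = 60, φ(78) = 24, φ(79) = 78, φ(80) = 32, φ(81) = 54, φ(82) = 40, φ(83) = 82, φ(84) = 24, φ(85) = 64, φ(86) = 42, φ(87) = 56, φ(88) = 40, φ(89) = 88, φ(90) = 24, φ(91) = 72, φ(92) = 44, φ(93) = 60, φ(94) = 46, φ(95) = 72, φ(96) = 32, φ(97) = 96, φ(98) = 42, φ(99) = 60, φ(100) = 40, φ(101) = 100, φ(102) = 32, φ(103) = 102, φ(104) = 48, φ(105) = 48, φ(106) = 52, φ(107) = 106, φ(108) = 36, φ(109) = 108, φ(110) = 40, φ(111) = 72, φ(112) = 48, φ(113) = 112, φ(114) = 36, φ(115) = 88, φ(116) = 56, φ(117) = 72, φ(118) = 58, φ(119) = 96, φ(120) = 32, φ(121) = 110, φ(122) = 60, φ(123) = 80, φ(124) = 60, φ(125) = 100, φ(126) = 36, φ(127) = 126, φ(128) = 64, φ(129) = 84, φ(130) = 48, φ(131) = 130, φ(132) = 40, φ(133) = 108, φ(134) = 66, φ(135) = 72, φ(136) = 64, φ(137) = 136, φ(138) = 44, φ(139) = 138, φ(140) = 48, φ(141) = 92, φ(142) = 70, φ(143) = 120, φ(144) = 48, φ(145) = 112, φ(146) = 72, φ(147) = 84, φ(148) = 72, φ(149) = 148, φ(150) = 40, φ(151) = 150, φ(152) = 72, φ(153) = 96, φ(154) = 60, φ(155) = 120, φ(156) = 48, φ(157) = 156, φ(158) = 78, φ(159) = 104, φ(160) = 64, φ(161) = 132, φ(162) = 54, φ(163) = 162, φ(164) = 80, φ(165) = 80, φ(166) = 82, φ(167) = 166, φ(168) = 48, φ(169) = 156, φ(170) = 64, φ(171) = 108. Summing all 171 values: 8938. (Average order: Σ_{n ≤ x} φ(n) ~ (3/π²) x². For x = 171, (3/π²)·171² ≈ 8888.20.)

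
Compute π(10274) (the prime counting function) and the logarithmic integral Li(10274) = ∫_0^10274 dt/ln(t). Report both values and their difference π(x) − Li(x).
π(10274) = 1261;  Li(10274) ≈ 1275.84;  π(x) − Li(x) ≈ -14.84.

Direct count of primes ≤ 10274 gives π(10274) = 1261. Numerical evaluation of the logarithmic integral gives Li(10274) ≈ 1275.84. The difference π(x) − Li(x) ≈ -14.84 is typically negative for small/moderate x (Li(x) overestimates), though Littlewood's theorem shows this sign changes infinitely often.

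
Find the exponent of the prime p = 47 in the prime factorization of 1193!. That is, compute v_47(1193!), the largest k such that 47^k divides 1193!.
v_47(1193!) = 25

Legendre's formula: v_p(n!) = Σ_{k ≥ 1} ⌊n / p^k⌋. For p = 47, n = 1193, the terms are:
  ⌊1193/47^1⌋ = ⌊1193/47⌋ = 25
(the next term ⌊1193/47^2⌋ = 0, terminating the sum). Summing: v_47(1193!) = 25 = 25.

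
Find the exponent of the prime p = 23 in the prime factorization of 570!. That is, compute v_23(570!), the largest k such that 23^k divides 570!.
v_23(570!) = 25

Legendre's formula: v_p(n!) = Σ_{k ≥ 1} ⌊n / p^k⌋. For p = 23, n = 570, the terms are:
  ⌊570/23^1⌋ = ⌊570/23⌋ = 24
  ⌊570/23^2⌋ = ⌊570/529⌋ = 1
(the next term ⌊570/23^3⌋ = 0, terminating the sum). Summing: v_23(570!) = 24 + 1 = 25.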